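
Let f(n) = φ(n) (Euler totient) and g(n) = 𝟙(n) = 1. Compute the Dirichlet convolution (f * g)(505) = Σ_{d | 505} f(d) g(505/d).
(φ * 𝟙)(505) = 505

Divisors of 505: [1, 5, 101, 505]. For each d | 505:
  d = 1: φ(1) · 𝟙(505/1) = 1 · 1 = 1
  d = 5: φ(5) · 𝟙(505/5) = 4 · 1 = 4
  d = 101: φ(101) · 𝟙(505/101) = 100 · 1 = 100
  d = 505: φ(505) · 𝟙(505/505) = 400 · 1 = 400
Summing: (φ * 𝟙)(505) = 1 + 4 + 100 + 400 = 505.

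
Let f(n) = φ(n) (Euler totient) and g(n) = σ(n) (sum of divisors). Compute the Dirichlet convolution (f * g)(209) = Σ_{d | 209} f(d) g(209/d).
(φ * σ)(209) = 836

Divisors of 209: [1, 11, 19, 209]. For each d | 209:
  d = 1: φ(1) · σ(209/1) = 1 · 240 = 240
  d = 11: φ(11) · σ(209/11) = 10 · 20 = 200
  d = 19: φ(19) · σ(209/19) = 18 · 12 = 216
  d = 209: φ(209) · σ(209/209) = 180 · 1 = 180
Summing: (φ * σ)(209) = 240 + 200 + 216 + 180 = 836.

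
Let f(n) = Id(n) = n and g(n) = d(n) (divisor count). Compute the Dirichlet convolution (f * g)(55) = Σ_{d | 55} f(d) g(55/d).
(Id * d)(55) = 91

Divisors of 55: [1, 5, 11, 55]. For each d | 55:
  d = 1: Id(1) · d(55/1) = 1 · 4 = 4
  d = 5: Id(5) · d(55/5) = 5 · 2 = 10
  d = 11: Id(11) · d(55/11) = 11 · 2 = 22
  d = 55: Id(55) · d(55/55) = 55 · 1 = 55
Summing: (Id * d)(55) = 4 + 10 + 22 + 55 = 91.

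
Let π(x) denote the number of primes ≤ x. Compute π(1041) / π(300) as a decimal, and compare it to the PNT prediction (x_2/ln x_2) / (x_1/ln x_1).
π(1041)/π(300) = 175/62 ≈ 2.8226;  PNT prediction ≈ 2.8486.

π(300) = 62 and π(1041) = 175, so π(1041)/π(300) ≈ 2.8226. The PNT-predicted ratio is (1041/ln(1041)) / (300/ln(300)) ≈ 2.8486. The two agree to within a few percent, as expected.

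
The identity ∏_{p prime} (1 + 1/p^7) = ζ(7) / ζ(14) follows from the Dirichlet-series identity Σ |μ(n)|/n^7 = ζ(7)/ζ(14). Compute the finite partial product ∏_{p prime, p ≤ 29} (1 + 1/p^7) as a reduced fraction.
∏ = 1658744036118718418963507162415104573095141861758633096704/1645110150228546948958650084059359035220017760620475653125

The primes p ≤ 29 are [2, 3, 5, 7, 11, 13, 17, 19, 23, 29]. For each, (1 + 1/p^7) = (p^7 + 1)/p^7. Multiplying these fractions over p ∈ [2, 3, 5, 7, 11, 13, 17, 19, 23, 29] gives 1658744036118718418963507162415104573095141861758633096704/1645110150228546948958650084059359035220017760620475653125. (In the limit P → ∞ this tends to ζ(7)/ζ(14).)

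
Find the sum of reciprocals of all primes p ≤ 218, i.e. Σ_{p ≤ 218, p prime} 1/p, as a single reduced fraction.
Σ 1/p = 3215488142498485484492183158345029261034221047849345857469577412562094716564064084247/1645783550795210387735581011435590727981167322669649249414629852197255934130751870910

π(218) = 47, so the primes ≤ 218 are [2, 3, 5, 7, 11, 13, 17, 19, 23, 29, 31, 37, 41, 43, 47, 53, 59, 61, 67, 71, 73, 79, 83, 89, 97, 101, 103, 107, 109, 113, 127, 131, 137, 139, 149, 151, 157, 163, 167, 173, 179, 181, 191, 193, 197, 199, 211]. Summing 1/p over these primes: 3215488142498485484492183158345029261034221047849345857469577412562094716564064084247/1645783550795210387735581011435590727981167322669649249414629852197255934130751870910 ≈ 1.9538. Mertens estimate ln ln(218) + 0.2615 ≈ 1.9450.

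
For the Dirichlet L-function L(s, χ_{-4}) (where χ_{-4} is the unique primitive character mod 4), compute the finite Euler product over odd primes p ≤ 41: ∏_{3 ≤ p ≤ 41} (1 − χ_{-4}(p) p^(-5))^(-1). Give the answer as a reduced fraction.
∏ = 2449833118514487245037270279578697936523547754609244055/2459282078368399313476102819527391821460157994301915136

The odd primes p ≤ 41 are [3, 5, 7, 11, 13, 17, 19, 23, 29, 31, 37, 41]. For each, χ(p) = 1 if p ≡ 1 mod 4, χ(p) = −1 if p ≡ 3 mod 4. Taking (1 − χ(p)/p^5)^(-1) = p^5/(p^5 − χ(p)): (1 − (-1)/3^5)^(-1) · (1 − (1)/5^5)^(-1) · (1 − (-1)/7^5)^(-1) · (1 − (-1)/11^5)^(-1) · (1 − (1)/13^5)^(-1) · (1 − (1)/17^5)^(-1) · (1 − (-1)/19^5)^(-1) · (1 − (-1)/23^5)^(-1) · (1 − (1)/29^5)^(-1) · (1 − (-1)/31^5)^(-1) · (1 − (1)/37^5)^(-1) · (1 − (1)/41^5)^(-1) = 2449833118514487245037270279578697936523547754609244055/2459282078368399313476102819527391821460157994301915136.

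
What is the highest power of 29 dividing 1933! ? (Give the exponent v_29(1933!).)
v_29(1933!) = 68

Legendre's formula: v_p(n!) = Σ_{k ≥ 1} ⌊n / p^k⌋. For p = 29, n = 1933, the terms are:
  ⌊1933/29^1⌋ = ⌊1933/29⌋ = 66
  ⌊1933/29^2⌋ = ⌊1933/841⌋ = 2
(the next term ⌊1933/29^3⌋ = 0, terminating the sum). Summing: v_29(1933!) = 66 + 2 = 68.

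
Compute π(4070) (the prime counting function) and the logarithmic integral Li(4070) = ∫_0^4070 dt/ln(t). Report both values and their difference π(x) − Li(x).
π(4070) = 560;  Li(4070) ≈ 573.80;  π(x) − Li(x) ≈ -13.80.

Direct count of primes ≤ 4070 gives π(4070) = 560. Numerical evaluation of the logarithmic integral gives Li(4070) ≈ 573.80. The difference π(x) − Li(x) ≈ -13.80 is typically negative for small/moderate x (Li(x) overestimates), though Littlewood's theorem shows this sign changes infinitely often.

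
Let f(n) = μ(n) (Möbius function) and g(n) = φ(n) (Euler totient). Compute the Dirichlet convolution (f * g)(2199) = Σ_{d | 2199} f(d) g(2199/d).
(μ * φ)(2199) = 731

Divisors of 2199: [1, 3, 733, 2199]. For each d | 2199:
  d = 1: μ(1) · φ(2199/1) = 1 · 1464 = 1464
  d = 3: μ(3) · φ(2199/3) = -1 · 732 = -732
  d = 733: μ(733) · φ(2199/733) = -1 · 2 = -2
  d = 2199: μ(2199) · φ(2199/2199) = 1 · 1 = 1
Summing: (μ * φ)(2199) = 1464 + -732 + -2 + 1 = 731.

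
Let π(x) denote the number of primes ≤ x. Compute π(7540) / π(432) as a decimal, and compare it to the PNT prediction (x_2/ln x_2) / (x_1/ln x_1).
π(7540)/π(432) = 955/83 ≈ 11.5060;  PNT prediction ≈ 11.8634.

π(432) = 83 and π(7540) = 955, so π(7540)/π(432) ≈ 11.5060. The PNT-predicted ratio is (7540/ln(7540)) / (432/ln(432)) ≈ 11.8634. The two agree to within a few percent, as expected.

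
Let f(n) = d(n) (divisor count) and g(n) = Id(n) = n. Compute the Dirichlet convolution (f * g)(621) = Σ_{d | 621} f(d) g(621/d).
(d * Id)(621) = 1450

Divisors of 621: [1, 3, 9, 23, 27, 69, 207, 621]. For each d | 621:
  d = 1: d(1) · Id(621/1) = 1 · 621 = 621
  d = 3: d(3) · Id(621/3) = 2 · 207 = 414
  d = 9: d(9) · Id(621/9) = 3 · 69 = 207
  d = 23: d(23) · Id(621/23) = 2 · 27 = 54
  d = 27: d(27) · Id(621/27) = 4 · 23 = 92
  d = 69: d(69) · Id(621/69) = 4 · 9 = 36
  d = 207: d(207) · Id(621/207) = 6 · 3 = 18
  d = 621: d(621) · Id(621/621) = 8 · 1 = 8
Summing: (d * Id)(621) = 621 + 414 + 207 + 54 + 92 + 36 + 18 + 8 = 1450.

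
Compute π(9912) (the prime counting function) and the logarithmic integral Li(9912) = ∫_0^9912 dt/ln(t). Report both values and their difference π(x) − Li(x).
π(9912) = 1222;  Li(9912) ≈ 1236.58;  π(x) − Li(x) ≈ -14.58.

Direct count of primes ≤ 9912 gives π(9912) = 1222. Numerical evaluation of the logarithmic integral gives Li(9912) ≈ 1236.58. The difference π(x) − Li(x) ≈ -14.58 is typically negative for small/moderate x (Li(x) overestimates), though Littlewood's theorem shows this sign changes infinitely often.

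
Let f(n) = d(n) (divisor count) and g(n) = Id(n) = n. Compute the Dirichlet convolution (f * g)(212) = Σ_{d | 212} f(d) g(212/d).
(d * Id)(212) = 605

Divisors of 212: [1, 2, 4, 53, 106, 212]. For each d | 212:
  d = 1: d(1) · Id(212/1) = 1 · 212 = 212
  d = 2: d(2) · Id(212/2) = 2 · 106 = 212
  d = 4: d(4) · Id(212/4) = 3 · 53 = 159
  d = 53: d(53) · Id(212/53) = 2 · 4 = 8
  d = 106: d(106) · Id(212/106) = 4 · 2 = 8
  d = 212: d(212) · Id(212/212) = 6 · 1 = 6
Summing: (d * Id)(212) = 212 + 212 + 159 + 8 + 8 + 6 = 605.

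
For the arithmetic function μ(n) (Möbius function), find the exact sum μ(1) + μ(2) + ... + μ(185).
Σ_{n ≤ 185} μ(n) = -3

Compute μ(n) for each 1 ≤ n ≤ 185: μ(1) = 1, μ(2) = -1, μ(3) = -1, μ(4) = 0, μ(5) = -1, μ(6) = 1, μ(7) = -1, μ(8) = 0, μ(9) = 0, μ(10) = 1, μ(11) = -1, μ(12) = 0, μ(13) = -1, μ(14) = 1, μ(15) = 1, μ(16) = 0, μ(17) = -1, μ(18) = 0, μ(19) = -1, μ(20) = 0, μ(21) = 1, μ(22) = 1, μ(23) = -1, μ(24) = 0, μ(25) = 0, μ(26) = 1, μ(27) = 0, μ(28) = 0, μ(29) = -1, μ(30) = -1, μ(31) = -1, μ(32) = 0, μ(33) = 1, μ(34) = 1, μ(35) = 1, μ(36) = 0, μ(37) = -1, μ(38) = 1, μ(39) = 1, μ(40) = 0, μ(41) = -1, μ(42) = -1, μ(43) = -1, μ(44) = 0, μ(45) = 0, μ(46) = 1, μ(47) = -1, μ(48) = 0, μ(49) = 0, μ(50) = 0, μ(51) = 1, μ(52) = 0, μ(53) = -1, μ(54) = 0, μ(55) = 1, μ(56) = 0, μ(57) = 1, μ(58) = 1, μ(59) = -1, μ(60) = 0, μ(61) = -1, μ(62) = 1, μ(63) = 0, μ(64) = 0, μ(65) = 1, μ(66) = -1, μ(67) = -1, μ(68) = 0, μ(69) = 1, μ(70) = -1, μ(71) = -1, μ(72) = 0, μ(73) = -1, μ(74) = 1, μ(75) = 0, μ(76) = 0, μ(77) = 1, μ(78) = -1, μ(79) = -1, μ(80) = 0, μ(81) = 0, μ(82) = 1, μ(83) = -1, μ(84) = 0, μ(85) = 1, μ(86) = 1, μ(87) = 1, μ(88) = 0, μ(89) = -1, μ(90) = 0, μ(91) = 1, μ(92) = 0, μ(93) = 1, μ(94) = 1, μ(95) = 1, μ(96) = 0, μ(97) = -1, μ(98) = 0, μ(99) = 0, μ(100) = 0, μ(101) = -1, μ(102) = -1, μ(103) = -1, μ(104) = 0, μ(105) = -1, μ(106) = 1, μ(107) = -1, μ(108) = 0, μ(109) = -1, μ(110) = -1, μ(111) = 1, μ(112) = 0, μ(113) = -1, μ(114) = -1, μ(115) = 1, μ(116) = 0, μ(117) = 0, μ(118) = 1, μ(119) = 1, μ(120) = 0, μ(121) = 0, μ(122) = 1, μ(123) = 1, μ(124) = 0, μ(125) = 0, μ(126) = 0, μ(127) = -1, μ(128) = 0, μ(129) = 1, μ(130) = -1, μ(131) = -1, μ(132) = 0, μ(133) = 1, μ(134) = 1, μ(135) = 0, μ(136) = 0, μ(137) = -1, μ(138) = -1, μ(139) = -1, μ(140) = 0, μ(141) = 1, μ(142) = 1, μ(143) = 1, μ(144) = 0, μ(145) = 1, μ(146) = 1, μ(147) = 0, μ(148) = 0, μ(149) = -1, μ(150) = 0, μ(151) = -1, μ(152) = 0, μ(153) = 0, μ(154) = -1, μ(155) = 1, μ(156) = 0, μ(157) = -1, μ(158) = 1, μ(159) = 1, μ(160) = 0, μ(161) = 1, μ(162) = 0, μ(163) = -1, μ(164) = 0, μ(165) = -1, μ(166) = 1, μ(167) = -1, μ(168) = 0, μ(169) = 0, μ(170) = -1, μ(171) = 0, μ(172) = 0, μ(173) = -1, μ(174) = -1, μ(175) = 0, μ(176) = 0, μ(177) = 1, μ(178) = 1, μ(179) = -1, μ(180) = 0, μ(181) = -1, μ(182) = -1, μ(183) = 1, μ(184) = 0, μ(185) = 1. Summing all 185 values: -3. (Mertens function M(x) = Σ_{n ≤ x} μ(n); on average M(x) should be small (PNT ⟺ M(x) = o(x)).)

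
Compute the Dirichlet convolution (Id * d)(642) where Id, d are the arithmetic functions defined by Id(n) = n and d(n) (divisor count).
(Id * d)(642) = 2180

Divisors of 642: [1, 2, 3, 6, 107, 214, 321, 642]. For each d | 642:
  d = 1: Id(1) · d(642/1) = 1 · 8 = 8
  d = 2: Id(2) · d(642/2) = 2 · 4 = 8
  d = 3: Id(3) · d(642/3) = 3 · 4 = 12
  d = 6: Id(6) · d(642/6) = 6 · 2 = 12
  d = 107: Id(107) · d(642/107) = 107 · 4 = 428
  d = 214: Id(214) · d(642/214) = 214 · 2 = 428
  d = 321: Id(321) · d(642/321) = 321 · 2 = 642
  d = 642: Id(642) · d(642/642) = 642 · 1 = 642
Summing: (Id * d)(642) = 8 + 8 + 12 + 12 + 428 + 428 + 642 + 642 = 2180.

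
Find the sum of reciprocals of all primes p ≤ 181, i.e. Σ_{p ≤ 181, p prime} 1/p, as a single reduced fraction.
Σ 1/p = 10408867916382550633331528920459565913027063402071390584941986323453055203/5397346292805549782720214077673687806275517530364350655459511599582614290

π(181) = 42, so the primes ≤ 181 are [2, 3, 5, 7, 11, 13, 17, 19, 23, 29, 31, 37, 41, 43, 47, 53, 59, 61, 67, 71, 73, 79, 83, 89, 97, 101, 103, 107, 109, 113, 127, 131, 137, 139, 149, 151, 157, 163, 167, 173, 179, 181]. Summing 1/p over these primes: 10408867916382550633331528920459565913027063402071390584941986323453055203/5397346292805549782720214077673687806275517530364350655459511599582614290 ≈ 1.9285. Mertens estimate ln ln(181) + 0.2615 ≈ 1.9099.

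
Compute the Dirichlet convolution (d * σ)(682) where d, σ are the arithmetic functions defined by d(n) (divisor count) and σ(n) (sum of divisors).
(d * σ)(682) = 2380

Divisors of 682: [1, 2, 11, 22, 31, 62, 341, 682]. For each d | 682:
  d = 1: d(1) · σ(682/1) = 1 · 1152 = 1152
  d = 2: d(2) · σ(682/2) = 2 · 384 = 768
  d = 11: d(11) · σ(682/11) = 2 · 96 = 192
  d = 22: d(22) · σ(682/22) = 4 · 32 = 128
  d = 31: d(31) · σ(682/31) = 2 · 36 = 72
  d = 62: d(62) · σ(682/62) = 4 · 12 = 48
  d = 341: d(341) · σ(682/341) = 4 · 3 = 12
  d = 682: d(682) · σ(682/682) = 8 · 1 = 8
Summing: (d * σ)(682) = 1152 + 768 + 192 + 128 + 72 + 48 + 12 + 8 = 2380.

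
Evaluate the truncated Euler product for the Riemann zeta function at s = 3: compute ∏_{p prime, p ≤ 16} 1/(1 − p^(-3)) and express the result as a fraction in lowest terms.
∏ = 39364325/32767248

The primes p ≤ 16 are [2, 3, 5, 7, 11, 13]. For each prime, (1 − 1/p^3)^(-1) = p^3 / (p^3 − 1). The product is (1 − 1/2^3)^(-1), (1 − 1/3^3)^(-1), (1 − 1/5^3)^(-1), (1 − 1/7^3)^(-1), (1 − 1/11^3)^(-1), (1 − 1/13^3)^(-1) = ∏ p^3 / (p^3 − 1) = 39364325/32767248.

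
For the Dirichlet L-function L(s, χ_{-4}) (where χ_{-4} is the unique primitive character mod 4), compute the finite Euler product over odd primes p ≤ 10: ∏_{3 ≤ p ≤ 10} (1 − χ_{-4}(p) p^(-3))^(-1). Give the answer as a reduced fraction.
∏ = 165375/170624

The odd primes p ≤ 10 are [3, 5, 7]. For each, χ(p) = 1 if p ≡ 1 mod 4, χ(p) = −1 if p ≡ 3 mod 4. Taking (1 − χ(p)/p^3)^(-1) = p^3/(p^3 − χ(p)): (1 − (-1)/3^3)^(-1) · (1 − (1)/5^3)^(-1) · (1 − (-1)/7^3)^(-1) = 165375/170624.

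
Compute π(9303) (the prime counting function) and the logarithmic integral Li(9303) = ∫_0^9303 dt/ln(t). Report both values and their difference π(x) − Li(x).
π(9303) = 1151;  Li(9303) ≈ 1170.17;  π(x) − Li(x) ≈ -19.17.

Direct count of primes ≤ 9303 gives π(9303) = 1151. Numerical evaluation of the logarithmic integral gives Li(9303) ≈ 1170.17. The difference π(x) − Li(x) ≈ -19.17 is typically negative for small/moderate x (Li(x) overestimates), though Littlewood's theorem shows this sign changes infinitely often.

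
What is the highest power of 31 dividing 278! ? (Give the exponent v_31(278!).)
v_31(278!) = 8

Legendre's formula: v_p(n!) = Σ_{k ≥ 1} ⌊n / p^k⌋. For p = 31, n = 278, the terms are:
  ⌊278/31^1⌋ = ⌊278/31⌋ = 8
(the next term ⌊278/31^2⌋ = 0, terminating the sum). Summing: v_31(278!) = 8 = 8.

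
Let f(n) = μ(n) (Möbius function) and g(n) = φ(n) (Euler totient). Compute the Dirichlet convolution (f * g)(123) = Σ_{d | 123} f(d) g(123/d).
(μ * φ)(123) = 39

Divisors of 123: [1, 3, 41, 123]. For each d | 123:
  d = 1: μ(1) · φ(123/1) = 1 · 80 = 80
  d = 3: μ(3) · φ(123/3) = -1 · 40 = -40
  d = 41: μ(41) · φ(123/41) = -1 · 2 = -2
  d = 123: μ(123) · φ(123/123) = 1 · 1 = 1
Summing: (μ * φ)(123) = 80 + -40 + -2 + 1 = 39.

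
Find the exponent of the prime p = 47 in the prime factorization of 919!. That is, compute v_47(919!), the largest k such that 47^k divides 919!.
v_47(919!) = 19

Legendre's formula: v_p(n!) = Σ_{k ≥ 1} ⌊n / p^k⌋. For p = 47, n = 919, the terms are:
  ⌊919/47^1⌋ = ⌊919/47⌋ = 19
(the next term ⌊919/47^2⌋ = 0, terminating the sum). Summing: v_47(919!) = 19 = 19.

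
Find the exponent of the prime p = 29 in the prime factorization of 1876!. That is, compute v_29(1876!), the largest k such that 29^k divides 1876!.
v_29(1876!) = 66

Legendre's formula: v_p(n!) = Σ_{k ≥ 1} ⌊n / p^k⌋. For p = 29, n = 1876, the terms are:
  ⌊1876/29^1⌋ = ⌊1876/29⌋ = 64
  ⌊1876/29^2⌋ = ⌊1876/841⌋ = 2
(the next term ⌊1876/29^3⌋ = 0, terminating the sum). Summing: v_29(1876!) = 64 + 2 = 66.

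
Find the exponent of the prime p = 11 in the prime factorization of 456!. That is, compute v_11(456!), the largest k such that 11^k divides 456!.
v_11(456!) = 44

Legendre's formula: v_p(n!) = Σ_{k ≥ 1} ⌊n / p^k⌋. For p = 11, n = 456, the terms are:
  ⌊456/11^1⌋ = ⌊456/11⌋ = 41
  ⌊456/11^2⌋ = ⌊456/121⌋ = 3
(the next term ⌊456/11^3⌋ = 0, terminating the sum). Summing: v_11(456!) = 41 + 3 = 44.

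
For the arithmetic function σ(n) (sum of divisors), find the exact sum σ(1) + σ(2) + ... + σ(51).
Σ_{n ≤ 51} σ(n) = 2152

Compute σ(n) for each 1 ≤ n ≤ 51: σ(1) = 1, σ(2) = 3, σ(3) = 4, σ(4) = 7, σ(5) = 6, σ(6) = 12, σ(7) = 8, σ(8) = 15, σ(9) = 13, σ(10) = 18, σ(11) = 12, σ(12) = 28, σ(13) = 14, σ(14) = 24, σ(15) = 24, σ(16) = 31, σ(17) = 18, σ(18) = 39, σ(19) = 20, σ(20) = 42, σ(21) = 32, σ(22) = 36, σ(23) = 24, σ(24) = 60, σ(25) = 31, σ(26) = 42, σ(27) = 40, σ(28) = 56, σ(29) = 30, σ(30) = 72, σ(31) = 32, σ(32) = 63, σ(33) = 48, σ(34) = 54, σ(35) = 48, σ(36) = 91, σ(37) = 38, σ(38) = 60, σ(39) = 56, σ(40) = 90, σ(41) = 42, σ(42) = 96, σ(43) = 44, σ(44) = 84, σ(45) = 78, σ(46) = 72, σ(47) = 48, σ(48) = 124, σ(49) = 57, σ(50) = 93, σ(51) = 72. Summing all 51 values: 2152. (Average order: Σ_{n ≤ x} σ(n) ~ (π²/12) x². For x = 51, (π²/12)·51² ≈ 2139.24.)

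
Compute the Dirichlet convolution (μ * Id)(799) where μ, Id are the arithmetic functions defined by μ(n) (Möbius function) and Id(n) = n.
(μ * Id)(799) = 736

Divisors of 799: [1, 17, 47, 799]. For each d | 799:
  d = 1: μ(1) · Id(799/1) = 1 · 799 = 799
  d = 17: μ(17) · Id(799/17) = -1 · 47 = -47
  d = 47: μ(47) · Id(799/47) = -1 · 17 = -17
  d = 799: μ(799) · Id(799/799) = 1 · 1 = 1
Summing: (μ * Id)(799) = 799 + -47 + -17 + 1 = 736.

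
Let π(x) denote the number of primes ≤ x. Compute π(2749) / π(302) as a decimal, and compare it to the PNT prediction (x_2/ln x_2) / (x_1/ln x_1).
π(2749)/π(302) = 401/62 ≈ 6.4677;  PNT prediction ≈ 6.5640.

π(302) = 62 and π(2749) = 401, so π(2749)/π(302) ≈ 6.4677. The PNT-predicted ratio is (2749/ln(2749)) / (302/ln(302)) ≈ 6.5640. The two agree to within a few percent, as expected.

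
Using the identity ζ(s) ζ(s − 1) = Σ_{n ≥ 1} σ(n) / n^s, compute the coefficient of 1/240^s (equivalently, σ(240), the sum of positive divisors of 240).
σ(240) = 744

In the product (Σ m^0/m^s)(Σ k / k^s) = Σ (Σ_{d | n} d) / n^s, the coefficient of 1/n^s is σ(n) = Σ_{d | n} d. For n = 240, divisors are [1, 2, 3, 4, 5, 6, 8, 10, 12, 15, 16, 20, 24, 30, 40, 48, 60, 80, 120, 240]; summing: σ(240) = 744.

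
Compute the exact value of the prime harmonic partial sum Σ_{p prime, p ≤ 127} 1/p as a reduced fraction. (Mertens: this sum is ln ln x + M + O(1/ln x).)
Σ 1/p = 7457575819106455685806801283735357697478405891621/4014476939333036189094441199026045136645885247730

π(127) = 31, so the primes ≤ 127 are [2, 3, 5, 7, 11, 13, 17, 19, 23, 29, 31, 37, 41, 43, 47, 53, 59, 61, 67, 71, 73, 79, 83, 89, 97, 101, 103, 107, 109, 113, 127]. Summing 1/p over these primes: 7457575819106455685806801283735357697478405891621/4014476939333036189094441199026045136645885247730 ≈ 1.8577. Mertens estimate ln ln(127) + 0.2615 ≈ 1.8393.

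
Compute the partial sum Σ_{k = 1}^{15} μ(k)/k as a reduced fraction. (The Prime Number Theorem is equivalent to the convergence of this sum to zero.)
Σ μ(k)/k = 304/5005

Values of μ(k) for 1 ≤ k ≤ 15: μ(1) = 1, μ(2) = -1, μ(3) = -1, μ(5) = -1, μ(6) = 1, μ(7) = -1, μ(10) = 1, μ(11) = -1, μ(13) = -1, μ(14) = 1, μ(15) = 1, with μ = 0 on non-squarefree integers. Summing μ(k)/k for k where μ(k) ≠ 0 gives 304/5005 ≈ 0.0607. (PNT ⟺ this sum → 0 as n → ∞.)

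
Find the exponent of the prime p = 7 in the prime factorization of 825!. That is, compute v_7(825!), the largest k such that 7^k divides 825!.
v_7(825!) = 135

Legendre's formula: v_p(n!) = Σ_{k ≥ 1} ⌊n / p^k⌋. For p = 7, n = 825, the terms are:
  ⌊825/7^1⌋ = ⌊825/7⌋ = 117
  ⌊825/7^2⌋ = ⌊825/49⌋ = 16
  ⌊825/7^3⌋ = ⌊825/343⌋ = 2
(the next term ⌊825/7^4⌋ = 0, terminating the sum). Summing: v_7(825!) = 117 + 16 + 2 = 135.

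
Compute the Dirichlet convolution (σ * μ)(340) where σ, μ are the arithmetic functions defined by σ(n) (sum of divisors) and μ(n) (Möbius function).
(σ * μ)(340) = 340

Divisors of 340: [1, 2, 4, 5, 10, 17, 20, 34, 68, 85, 170, 340]. For each d | 340:
  d = 1: σ(1) · μ(340/1) = 1 · 0 = 0
  d = 2: σ(2) · μ(340/2) = 3 · -1 = -3
  d = 4: σ(4) · μ(340/4) = 7 · 1 = 7
  d = 5: σ(5) · μ(340/5) = 6 · 0 = 0
  d = 10: σ(10) · μ(340/10) = 18 · 1 = 18
  d = 17: σ(17) · μ(340/17) = 18 · 0 = 0
  d = 20: σ(20) · μ(340/20) = 42 · -1 = -42
  d = 34: σ(34) · μ(340/34) = 54 · 1 = 54
  d = 68: σ(68) · μ(340/68) = 126 · -1 = -126
  d = 85: σ(85) · μ(340/85) = 108 · 0 = 0
  d = 170: σ(170) · μ(340/170) = 324 · -1 = -324
  d = 340: σ(340) · μ(340/340) = 756 · 1 = 756
Summing: (σ * μ)(340) = 0 + -3 + 7 + 0 + 18 + 0 + -42 + 54 + -126 + 0 + -324 + 756 = 340.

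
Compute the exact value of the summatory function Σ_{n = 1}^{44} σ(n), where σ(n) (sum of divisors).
Σ_{n ≤ 44} σ(n) = 1608

Compute σ(n) for each 1 ≤ n ≤ 44: σ(1) = 1, σ(2) = 3, σ(3) = 4, σ(4) = 7, σ(5) = 6, σ(6) = 12, σ(7) = 8, σ(8) = 15, σ(9) = 13, σ(10) = 18, σ(11) = 12, σ(12) = 28, σ(13) = 14, σ(14) = 24, σ(15) = 24, σ(16) = 31, σ(17) = 18, σ(18) = 39, σ(19) = 20, σ(20) = 42, σ(21) = 32, σ(22) = 36, σ(23) = 24, σ(24) = 60, σ(25) = 31, σ(26) = 42, σ(27) = 40, σ(28) = 56, σ(29) = 30, σ(30) = 72, σ(31) = 32, σ(32) = 63, σ(33) = 48, σ(34) = 54, σ(35) = 48, σ(36) = 91, σ(37) = 38, σ(38) = 60, σ(39) = 56, σ(40) = 90, σ(41) = 42, σ(42) = 96, σ(43) = 44, σ(44) = 84. Summing all 44 values: 1608. (Average order: Σ_{n ≤ x} σ(n) ~ (π²/12) x². For x = 44, (π²/12)·44² ≈ 1592.30.)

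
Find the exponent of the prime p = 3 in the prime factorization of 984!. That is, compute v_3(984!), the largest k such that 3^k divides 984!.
v_3(984!) = 490

Legendre's formula: v_p(n!) = Σ_{k ≥ 1} ⌊n / p^k⌋. For p = 3, n = 984, the terms are:
  ⌊984/3^1⌋ = ⌊984/3⌋ = 328
  ⌊984/3^2⌋ = ⌊984/9⌋ = 109
  ⌊984/3^3⌋ = ⌊984/27⌋ = 36
  ⌊984/3^4⌋ = ⌊984/81⌋ = 12
  ⌊984/3^5⌋ = ⌊984/243⌋ = 4
  ⌊984/3^6⌋ = ⌊984/729⌋ = 1
(the next term ⌊984/3^7⌋ = 0, terminating the sum). Summing: v_3(984!) = 328 + 109 + 36 + 12 + 4 + 1 = 490.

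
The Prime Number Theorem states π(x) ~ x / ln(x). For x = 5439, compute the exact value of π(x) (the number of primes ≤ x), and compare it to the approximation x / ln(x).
π(5439) = 718;  x/ln(x) ≈ 632.34;  relative error ≈ 11.93%.

Directly count primes up to 5439: π(5439) = 718. The PNT approximation gives 5439/ln(5439) ≈ 5439/8.60135 ≈ 632.34. Relative error (π(x) − x/ln(x)) / π(x) ≈ 11.93%; the approximation is known to undercount slightly (Li(x) is a better estimate).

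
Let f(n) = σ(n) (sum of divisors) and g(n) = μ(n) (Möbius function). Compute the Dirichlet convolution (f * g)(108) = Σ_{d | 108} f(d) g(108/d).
(σ * μ)(108) = 108

Divisors of 108: [1, 2, 3, 4, 6, 9, 12, 18, 27, 36, 54, 108]. For each d | 108:
  d = 1: σ(1) · μ(108/1) = 1 · 0 = 0
  d = 2: σ(2) · μ(108/2) = 3 · 0 = 0
  d = 3: σ(3) · μ(108/3) = 4 · 0 = 0
  d = 4: σ(4) · μ(108/4) = 7 · 0 = 0
  d = 6: σ(6) · μ(108/6) = 12 · 0 = 0
  d = 9: σ(9) · μ(108/9) = 13 · 0 = 0
  d = 12: σ(12) · μ(108/12) = 28 · 0 = 0
  d = 18: σ(18) · μ(108/18) = 39 · 1 = 39
  d = 27: σ(27) · μ(108/27) = 40 · 0 = 0
  d = 36: σ(36) · μ(108/36) = 91 · -1 = -91
  d = 54: σ(54) · μ(108/54) = 120 · -1 = -120
  d = 108: σ(108) · μ(108/108) = 280 · 1 = 280
Summing: (σ * μ)(108) = 0 + 0 + 0 + 0 + 0 + 0 + 0 + 39 + 0 + -91 + -120 + 280 = 108.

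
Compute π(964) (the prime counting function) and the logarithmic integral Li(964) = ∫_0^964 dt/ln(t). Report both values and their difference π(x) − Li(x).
π(964) = 162;  Li(964) ≈ 172.38;  π(x) − Li(x) ≈ -10.38.

Direct count of primes ≤ 964 gives π(964) = 162. Numerical evaluation of the logarithmic integral gives Li(964) ≈ 172.38. The difference π(x) − Li(x) ≈ -10.38 is typically negative for small/moderate x (Li(x) overestimates), though Littlewood's theorem shows this sign changes infinitely often.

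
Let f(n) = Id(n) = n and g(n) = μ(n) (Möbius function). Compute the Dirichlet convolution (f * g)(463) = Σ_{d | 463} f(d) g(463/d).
(Id * μ)(463) = 462

Divisors of 463: [1, 463]. For each d | 463:
  d = 1: Id(1) · μ(463/1) = 1 · -1 = -1
  d = 463: Id(463) · μ(463/463) = 463 · 1 = 463
Summing: (Id * μ)(463) = -1 + 463 = 462.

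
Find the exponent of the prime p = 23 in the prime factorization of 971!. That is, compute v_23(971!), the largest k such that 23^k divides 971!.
v_23(971!) = 43

Legendre's formula: v_p(n!) = Σ_{k ≥ 1} ⌊n / p^k⌋. For p = 23, n = 971, the terms are:
  ⌊971/23^1⌋ = ⌊971/23⌋ = 42
  ⌊971/23^2⌋ = ⌊971/529⌋ = 1
(the next term ⌊971/23^3⌋ = 0, terminating the sum). Summing: v_23(971!) = 42 + 1 = 43.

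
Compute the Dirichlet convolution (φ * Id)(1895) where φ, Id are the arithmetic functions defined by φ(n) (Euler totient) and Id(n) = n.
(φ * Id)(1895) = 6813

Divisors of 1895: [1, 5, 379, 1895]. For each d | 1895:
  d = 1: φ(1) · Id(1895/1) = 1 · 1895 = 1895
  d = 5: φ(5) · Id(1895/5) = 4 · 379 = 1516
  d = 379: φ(379) · Id(1895/379) = 378 · 5 = 1890
  d = 1895: φ(1895) · Id(1895/1895) = 1512 · 1 = 1512
Summing: (φ * Id)(1895) = 1895 + 1516 + 1890 + 1512 = 6813.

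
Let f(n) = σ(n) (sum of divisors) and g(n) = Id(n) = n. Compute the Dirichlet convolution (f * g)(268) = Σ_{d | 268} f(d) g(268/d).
(σ * Id)(268) = 2295

Divisors of 268: [1, 2, 4, 67, 134, 268]. For each d | 268:
  d = 1: σ(1) · Id(268/1) = 1 · 268 = 268
  d = 2: σ(2) · Id(268/2) = 3 · 134 = 402
  d = 4: σ(4) · Id(268/4) = 7 · 67 = 469
  d = 67: σ(67) · Id(268/67) = 68 · 4 = 272
  d = 134: σ(134) · Id(268/134) = 204 · 2 = 408
  d = 268: σ(268) · Id(268/268) = 476 · 1 = 476
Summing: (σ * Id)(268) = 268 + 402 + 469 + 272 + 408 + 476 = 2295.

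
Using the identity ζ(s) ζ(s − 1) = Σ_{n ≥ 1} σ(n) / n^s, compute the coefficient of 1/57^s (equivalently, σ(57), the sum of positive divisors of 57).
σ(57) = 80

In the product (Σ m^0/m^s)(Σ k / k^s) = Σ (Σ_{d | n} d) / n^s, the coefficient of 1/n^s is σ(n) = Σ_{d | n} d. For n = 57, divisors are [1, 3, 19, 57]; summing: σ(57) = 80.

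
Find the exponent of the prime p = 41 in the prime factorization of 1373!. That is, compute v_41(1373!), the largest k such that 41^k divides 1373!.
v_41(1373!) = 33

Legendre's formula: v_p(n!) = Σ_{k ≥ 1} ⌊n / p^k⌋. For p = 41, n = 1373, the terms are:
  ⌊1373/41^1⌋ = ⌊1373/41⌋ = 33
(the next term ⌊1373/41^2⌋ = 0, terminating the sum). Summing: v_41(1373!) = 33 = 33.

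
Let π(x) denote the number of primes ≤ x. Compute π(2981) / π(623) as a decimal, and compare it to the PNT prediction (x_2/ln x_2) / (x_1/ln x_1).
π(2981)/π(623) = 429/114 ≈ 3.7632;  PNT prediction ≈ 3.8486.

π(623) = 114 and π(2981) = 429, so π(2981)/π(623) ≈ 3.7632. The PNT-predicted ratio is (2981/ln(2981)) / (623/ln(623)) ≈ 3.8486. The two agree to within a few percent, as expected.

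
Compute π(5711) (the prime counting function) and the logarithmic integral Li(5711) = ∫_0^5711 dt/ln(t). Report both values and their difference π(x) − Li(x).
π(5711) = 752;  Li(5711) ≈ 767.10;  π(x) − Li(x) ≈ -15.10.

Direct count of primes ≤ 5711 gives π(5711) = 752. Numerical evaluation of the logarithmic integral gives Li(5711) ≈ 767.10. The difference π(x) − Li(x) ≈ -15.10 is typically negative for small/moderate x (Li(x) overestimates), though Littlewood's theorem shows this sign changes infinitely often.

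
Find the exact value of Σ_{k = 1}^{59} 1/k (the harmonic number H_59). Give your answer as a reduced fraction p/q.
H_59 = 15063255090319832863132951/3230237388259077233637600

Direct summation: H_59 = 1 + 1/2 + ... + 1/59. The least common denominator is lcm(1, ..., 59) = 9690712164777231700912800; over this denominator the numerator is 9690712164777231700912800 + 4845356082388615850456400 + 3230237388259077233637600 + 2422678041194307925228200 + 1938142432955446340182560 + 1615118694129538616818800 + 1384387452111033100130400 + 1211339020597153962614100 + 1076745796086359077879200 + 969071216477723170091280 + 880973833161566518264800 + 807559347064769308409400 + 745439397290556284685600 + 692193726055516550065200 + 646047477651815446727520 + 605669510298576981307050 + 570041892045719511818400 + 538372898043179538939600 + 510037482356696405311200 + 484535608238861585045640 + 461462484037011033376800 + 440486916580783259132400 + 421335311512053552213600 + 403779673532384654204700 + 387628486591089268036512 + 372719698645278142342800 + 358915265362119692626400 + 346096863027758275032600 + 334162488440594196583200 + 323023738825907723363760 + 312603618218620377448800 + 302834755149288490653525 + 293657944387188839421600 + 285020946022859755909200 + 276877490422206620026080 + 269186449021589769469800 + 261911139588573829754400 + 255018741178348202655600 + 248479799096852094895200 + 242267804119430792522820 + 236358833287249553680800 + 230731242018505516688400 + 225365399180865853509600 + 220243458290391629566200 + 215349159217271815575840 + 210667655756026776106800 + 206185365208026206402400 + 201889836766192327102350 + 197769636015861871447200 + 193814243295544634018256 + 190013964015239837272800 + 186359849322639071171400 + 182843625750513805677600 + 179457632681059846313200 + 176194766632313303652960 + 173048431513879137516300 + 170012494118898801770400 + 167081244220297098291600 + 164249358725037825439200 = 45189765270959498589398853, so H_59 = 45189765270959498589398853/9690712164777231700912800; reducing by gcd(45189765270959498589398853, 9690712164777231700912800) = 3 gives 15063255090319832863132951/3230237388259077233637600 ≈ 4.66320. (The PNT-adjacent estimate ln(59) + γ ≈ 4.65475 matches within O(1/n).)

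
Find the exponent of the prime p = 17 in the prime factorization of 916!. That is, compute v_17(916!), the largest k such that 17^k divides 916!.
v_17(916!) = 56

Legendre's formula: v_p(n!) = Σ_{k ≥ 1} ⌊n / p^k⌋. For p = 17, n = 916, the terms are:
  ⌊916/17^1⌋ = ⌊916/17⌋ = 53
  ⌊916/17^2⌋ = ⌊916/289⌋ = 3
(the next term ⌊916/17^3⌋ = 0, terminating the sum). Summing: v_17(916!) = 53 + 3 = 56.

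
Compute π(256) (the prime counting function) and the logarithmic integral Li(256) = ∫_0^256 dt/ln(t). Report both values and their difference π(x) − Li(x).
π(256) = 54;  Li(256) ≈ 60.51;  π(x) − Li(x) ≈ -6.51.

Direct count of primes ≤ 256 gives π(256) = 54. Numerical evaluation of the logarithmic integral gives Li(256) ≈ 60.51. The difference π(x) − Li(x) ≈ -6.51 is typically negative for small/moderate x (Li(x) overestimates), though Littlewood's theorem shows this sign changes infinitely often.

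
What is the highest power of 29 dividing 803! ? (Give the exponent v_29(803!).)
v_29(803!) = 27

Legendre's formula: v_p(n!) = Σ_{k ≥ 1} ⌊n / p^k⌋. For p = 29, n = 803, the terms are:
  ⌊803/29^1⌋ = ⌊803/29⌋ = 27
(the next term ⌊803/29^2⌋ = 0, terminating the sum). Summing: v_29(803!) = 27 = 27.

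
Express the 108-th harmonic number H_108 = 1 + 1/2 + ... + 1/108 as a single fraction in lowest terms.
H_108 = 81704399374878842092679986459517574603754626787/15521442759214556458772607587176753329489754560

Direct summation: H_108 = 1 + 1/2 + ... + 1/108. The least common denominator is lcm(1, ..., 108) = 77607213796072782293863037935883766647448772800; over this denominator the numerator is 77607213796072782293863037935883766647448772800 + 38803606898036391146931518967941883323724386400 + 25869071265357594097954345978627922215816257600 + 19401803449018195573465759483970941661862193200 + 15521442759214556458772607587176753329489754560 + 12934535632678797048977172989313961107908128800 + 11086744828010397470551862562269109521064110400 + 9700901724509097786732879741985470830931096600 + 8623023755119198032651448659542640738605419200 + 7760721379607278229386303793588376664744877280 + 7055201254188434753987548903262160604313524800 + 6467267816339398524488586494656980553954064400 + 5969785676620983253374079841221828203649905600 + 5543372414005198735275931281134554760532055200 + 5173814253071518819590869195725584443163251520 + 4850450862254548893366439870992735415465548300 + 4565130223298398958462531643287280391026398400 + 4311511877559599016325724329771320369302709600 + 4084590199793304331255949365046514034076251200 + 3880360689803639114693151896794188332372438640 + 3695581609336799156850620854089703173688036800 + 3527600627094217376993774451631080302156762400 + 3374226686785773143211436431994946375976033600 + 3233633908169699262244293247328490276977032200 + 3104288551842911291754521517435350665897950912 + 2984892838310491626687039920610914101824952800 + 2874341251706399344217149553180880246201806400 + 2771686207002599367637965640567277380266027600 + 2676110820554233872202173721927026436118923200 + 2586907126535759409795434597862792221581625760 + 2503458509550734912705259288254315053143508800 + 2425225431127274446683219935496367707732774150 + 2351733751396144917995849634420720201437841600 + 2282565111649199479231265821643640195513199200 + 2217348965602079494110372512453821904212822080 + 2155755938779799508162862164885660184651354800 + 2097492264758723845780082106375236936417534400 + 2042295099896652165627974682523257017038125600 + 1989928558873661084458026613740609401216635200 + 1940180344901819557346575948397094166186219320 + 1892858873074945909606415559411799186523140800 + 1847790804668399578425310427044851586844018400 + 1804818925490064704508442742694971317382529600 + 1763800313547108688496887225815540151078381200 + 1724604751023839606530289731908528147721083840 + 1687113343392886571605718215997473187988016800 + 1651217314810059197741766764593271630796782400 + 1616816954084849631122146623664245138488516100 + 1583820689715771067221694651752729931580587200 + 1552144275921455645877260758717675332948975456 + 1521710074432799652820843881095760130342132800 + 1492446419155245813343519960305457050912476400 + 1464287052756090231959679961054410691461297600 + 1437170625853199672108574776590440123100903200 + 1411040250837686950797509780652432120862704960 + 1385843103501299683818982820283638690133013800 + 1361530066597768110418649788348838011358750400 + 1338055410277116936101086860963513218059461600 + 1315376505018182750743441320947182485549979200 + 1293453563267879704897717298931396110790812880 + 1272249406492996431046935048129242076187684800 + 1251729254775367456352629644127157526571754400 + 1231860536445599718950206951363234391229345600 + 1212612715563637223341609967748183853866387075 + 1193957135324196650674815968244365640729981120 + 1175866875698072458997924817210360100718920800 + 1158316623821981825281537879640056218618638400 + 1141282555824599739615632910821820097756599600 + 1124742228928591047737145477331648791992011200 + 1108674482801039747055186256226910952106411040 + 1093059349240461722448775182195546009118996800 + 1077877969389899754081431082442830092325677400 + 1063112517754421675258397779943613241745873600 + 1048746132379361922890041053187618468208767200 + 1034762850614303763918173839145116888632650304 + 1021147549948326082813987341261628508519062800 + 1007885893455490679141078414751737229187646400 + 994964279436830542229013306870304700608317600 + 982369794886997244226114404251693248701883200 + 970090172450909778673287974198547083093109660 + 958113750568799781405716517726960082067268800 + 946429436537472954803207779705899593261570400 + 935026672241840750528470336576912851174081600 + 923895402334199789212655213522425793422009200 + 913026044659679791692506328657456078205279680 + 902409462745032352254221371347485658691264800 + 892036940184744624067391240642342145372974400 + 881900156773554344248443612907770075539190600 + 871991166248008789818685819504311984802795200 + 862302375511919803265144865954264073860541920 + 852826525231569036196297120174546886235700800 + 843556671696443285802859107998736593994008400 + 834486169850244970901753096084771684381169600 + 825608657405029598870883382296635815398391200 + 816918039958660866251189873009302806815250240 + 808408477042424815561073311832122569244258050 + 800074369031678167977969463256533676777822400 + 791910344857885533610847325876364965790293600 + 783911250465381639331949878140240067145947200 + 776072137960727822938630379358837666474487728 + 768388255406661210830327108276076897499492800 + 760855037216399826410421940547880065171066400 + 753468095107502740717116873163920064538337600 + 746223209577622906671759980152728525456238200 + 739116321867359831370124170817940634737607360 + 732143526378045115979839980527205345730648800 + 725301063514698899942645214354053893901390400 + 718585312926599836054287388295220061550451600 = 408521996874394210463399932297587873018773133935, so H_108 = 408521996874394210463399932297587873018773133935/77607213796072782293863037935883766647448772800; reducing by gcd(408521996874394210463399932297587873018773133935, 77607213796072782293863037935883766647448772800) = 5 gives 81704399374878842092679986459517574603754626787/15521442759214556458772607587176753329489754560 ≈ 5.26397. (The PNT-adjacent estimate ln(108) + γ ≈ 5.25935 matches within O(1/n).)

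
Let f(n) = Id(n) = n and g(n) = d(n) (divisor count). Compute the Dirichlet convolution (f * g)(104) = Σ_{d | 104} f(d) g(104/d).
(Id * d)(104) = 390

Divisors of 104: [1, 2, 4, 8, 13, 26, 52, 104]. For each d | 104:
  d = 1: Id(1) · d(104/1) = 1 · 8 = 8
  d = 2: Id(2) · d(104/2) = 2 · 6 = 12
  d = 4: Id(4) · d(104/4) = 4 · 4 = 16
  d = 8: Id(8) · d(104/8) = 8 · 2 = 16
  d = 13: Id(13) · d(104/13) = 13 · 4 = 52
  d = 26: Id(26) · d(104/26) = 26 · 3 = 78
  d = 52: Id(52) · d(104/52) = 52 · 2 = 104
  d = 104: Id(104) · d(104/104) = 104 · 1 = 104
Summing: (Id * d)(104) = 8 + 12 + 16 + 16 + 52 + 78 + 104 + 104 = 390.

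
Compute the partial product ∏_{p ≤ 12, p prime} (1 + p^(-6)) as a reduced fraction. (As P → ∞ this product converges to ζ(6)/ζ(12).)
∏ = 15453694564228141/15193991508488100

The primes p ≤ 12 are [2, 3, 5, 7, 11]. For each, (1 + 1/p^6) = (p^6 + 1)/p^6. Multiplying these fractions over p ∈ [2, 3, 5, 7, 11] gives 15453694564228141/15193991508488100. (In the limit P → ∞ this tends to ζ(6)/ζ(12).)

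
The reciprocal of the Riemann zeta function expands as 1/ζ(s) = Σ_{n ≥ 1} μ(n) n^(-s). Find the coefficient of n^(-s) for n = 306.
μ(306) = 0

Factor n = 306 = 2 · 3^2 · 17. μ(n) = 0 if any exponent ≥ 2 (not squarefree); otherwise μ(n) = (−1)^{ω(n)} where ω(n) is the number of distinct prime factors. Applying: μ(306) = 0.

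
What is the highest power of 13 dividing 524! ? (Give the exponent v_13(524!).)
v_13(524!) = 43

Legendre's formula: v_p(n!) = Σ_{k ≥ 1} ⌊n / p^k⌋. For p = 13, n = 524, the terms are:
  ⌊524/13^1⌋ = ⌊524/13⌋ = 40
  ⌊524/13^2⌋ = ⌊524/169⌋ = 3
(the next term ⌊524/13^3⌋ = 0, terminating the sum). Summing: v_13(524!) = 40 + 3 = 43.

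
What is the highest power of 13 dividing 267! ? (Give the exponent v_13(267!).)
v_13(267!) = 21

Legendre's formula: v_p(n!) = Σ_{k ≥ 1} ⌊n / p^k⌋. For p = 13, n = 267, the terms are:
  ⌊267/13^1⌋ = ⌊267/13⌋ = 20
  ⌊267/13^2⌋ = ⌊267/169⌋ = 1
(the next term ⌊267/13^3⌋ = 0, terminating the sum). Summing: v_13(267!) = 20 + 1 = 21.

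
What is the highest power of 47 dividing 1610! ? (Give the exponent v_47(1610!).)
v_47(1610!) = 34

Legendre's formula: v_p(n!) = Σ_{k ≥ 1} ⌊n / p^k⌋. For p = 47, n = 1610, the terms are:
  ⌊1610/47^1⌋ = ⌊1610/47⌋ = 34
(the next term ⌊1610/47^2⌋ = 0, terminating the sum). Summing: v_47(1610!) = 34 = 34.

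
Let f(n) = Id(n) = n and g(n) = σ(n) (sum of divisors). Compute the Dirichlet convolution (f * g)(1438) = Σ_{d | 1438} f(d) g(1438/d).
(Id * σ)(1438) = 7195

Divisors of 1438: [1, 2, 719, 1438]. For each d | 1438:
  d = 1: Id(1) · σ(1438/1) = 1 · 2160 = 2160
  d = 2: Id(2) · σ(1438/2) = 2 · 720 = 1440
  d = 719: Id(719) · σ(1438/719) = 719 · 3 = 2157
  d = 1438: Id(1438) · σ(1438/1438) = 1438 · 1 = 1438
Summing: (Id * σ)(1438) = 2160 + 1440 + 2157 + 1438 = 7195.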